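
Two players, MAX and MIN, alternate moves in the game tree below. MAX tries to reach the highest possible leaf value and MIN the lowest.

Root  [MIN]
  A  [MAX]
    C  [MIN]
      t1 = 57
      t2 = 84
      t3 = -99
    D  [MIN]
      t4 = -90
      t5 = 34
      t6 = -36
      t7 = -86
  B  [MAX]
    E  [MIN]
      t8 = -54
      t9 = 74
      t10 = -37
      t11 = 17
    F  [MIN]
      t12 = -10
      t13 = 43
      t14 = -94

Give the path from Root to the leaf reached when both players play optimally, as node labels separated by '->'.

Root -> A -> D -> t4

C (MIN): min(57, 84, -99) = -99
D (MIN): min(-90, 34, -36, -86) = -90
A (MAX): max(-99, -90) = -90
E (MIN): min(-54, 74, -37, 17) = -54
F (MIN): min(-10, 43, -94) = -94
B (MAX): max(-54, -94) = -54
Root (MIN): min(-90, -54) = -90
At Root, MIN picks A (lowest: -90).
At A, MAX picks D (highest: -90).
At D, MIN picks t4 (lowest: -90).
Terminal value -90.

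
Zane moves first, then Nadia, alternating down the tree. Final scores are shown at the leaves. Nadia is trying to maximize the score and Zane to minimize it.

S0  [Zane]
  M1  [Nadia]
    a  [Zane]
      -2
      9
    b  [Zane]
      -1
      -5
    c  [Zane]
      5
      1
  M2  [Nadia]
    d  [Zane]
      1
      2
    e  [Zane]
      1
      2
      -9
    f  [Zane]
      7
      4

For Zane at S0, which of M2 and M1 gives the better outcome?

M1

d (Zane): min(1, 2) = 1
e (Zane): min(1, 2, -9) = -9
f (Zane): min(7, 4) = 4
M2 (Nadia): max(1, -9, 4) = 4
a (Zane): min(-2, 9) = -2
b (Zane): min(-1, -5) = -5
c (Zane): min(5, 1) = 1
M1 (Nadia): max(-2, -5, 1) = 1
Zane prefers the lower value; M2=4, M1=1. M1 is better since 1 < 4.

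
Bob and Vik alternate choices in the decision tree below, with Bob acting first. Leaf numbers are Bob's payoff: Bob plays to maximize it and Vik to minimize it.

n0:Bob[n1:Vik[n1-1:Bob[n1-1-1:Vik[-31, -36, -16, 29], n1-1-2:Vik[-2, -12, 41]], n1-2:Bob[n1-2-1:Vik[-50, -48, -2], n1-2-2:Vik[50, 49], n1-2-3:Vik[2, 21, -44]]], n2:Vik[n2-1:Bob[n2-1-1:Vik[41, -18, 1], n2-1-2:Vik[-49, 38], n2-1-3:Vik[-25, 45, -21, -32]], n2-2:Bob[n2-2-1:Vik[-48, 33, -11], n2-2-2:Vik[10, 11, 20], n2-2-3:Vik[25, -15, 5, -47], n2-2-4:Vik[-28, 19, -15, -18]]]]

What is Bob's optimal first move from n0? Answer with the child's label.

n1-1-1 (Vik): min(-31, -36, -16, 29) = -36
n1-1-2 (Vik): min(-2, -12, 41) = -12
n1-1 (Bob): max(-36, -12) = -12
n1-2-1 (Vik): min(-50, -48, -2) = -50
n1-2-2 (Vik): min(50, 49) = 49
n1-2-3 (Vik): min(2, 21, -44) = -44
n1-2 (Bob): max(-50, 49, -44) = 49
n1 (Vik): min(-12, 49) = -12
n2-1-1 (Vik): min(41, -18, 1) = -18
n2-1-2 (Vik): min(-49, 38) = -49
n2-1-3 (Vik): min(-25, 45, -21, -32) = -32
n2-1 (Bob): max(-18, -49, -32) = -18
n2-2-1 (Vik): min(-48, 33, -11) = -48
n2-2-2 (Vik): min(10, 11, 20) = 10
n2-2-3 (Vik): min(25, -15, 5, -47) = -47
n2-2-4 (Vik): min(-28, 19, -15, -18) = -28
n2-2 (Bob): max(-48, 10, -47, -28) = 10
n2 (Vik): min(-18, 10) = -18
n0 (Bob): max(-12, -18) = -12
Bob at n0 wants the highest of {n1=-12, n2=-18}, so chooses n1.

n1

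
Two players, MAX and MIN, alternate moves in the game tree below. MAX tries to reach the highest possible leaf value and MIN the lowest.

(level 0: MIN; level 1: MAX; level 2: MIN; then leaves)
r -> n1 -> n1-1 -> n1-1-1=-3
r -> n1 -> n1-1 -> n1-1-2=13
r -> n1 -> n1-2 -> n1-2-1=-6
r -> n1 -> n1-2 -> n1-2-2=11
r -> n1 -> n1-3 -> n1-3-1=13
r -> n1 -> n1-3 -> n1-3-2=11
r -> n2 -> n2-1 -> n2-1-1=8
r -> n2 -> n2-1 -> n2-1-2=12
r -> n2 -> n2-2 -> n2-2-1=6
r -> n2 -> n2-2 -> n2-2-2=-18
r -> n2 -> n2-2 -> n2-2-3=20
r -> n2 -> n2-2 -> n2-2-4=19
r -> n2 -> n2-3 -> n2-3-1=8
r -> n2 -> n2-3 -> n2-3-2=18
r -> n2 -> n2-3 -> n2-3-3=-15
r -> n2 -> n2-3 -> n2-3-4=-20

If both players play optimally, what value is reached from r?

8

n1-1 (MIN): min(-3, 13) = -3
n1-2 (MIN): min(-6, 11) = -6
n1-3 (MIN): min(13, 11) = 11
n1 (MAX): max(-3, -6, 11) = 11
n2-1 (MIN): min(8, 12) = 8
n2-2 (MIN): min(6, -18, 20, 19) = -18
n2-3 (MIN): min(8, 18, -15, -20) = -20
n2 (MAX): max(8, -18, -20) = 8
r (MIN): min(11, 8) = 8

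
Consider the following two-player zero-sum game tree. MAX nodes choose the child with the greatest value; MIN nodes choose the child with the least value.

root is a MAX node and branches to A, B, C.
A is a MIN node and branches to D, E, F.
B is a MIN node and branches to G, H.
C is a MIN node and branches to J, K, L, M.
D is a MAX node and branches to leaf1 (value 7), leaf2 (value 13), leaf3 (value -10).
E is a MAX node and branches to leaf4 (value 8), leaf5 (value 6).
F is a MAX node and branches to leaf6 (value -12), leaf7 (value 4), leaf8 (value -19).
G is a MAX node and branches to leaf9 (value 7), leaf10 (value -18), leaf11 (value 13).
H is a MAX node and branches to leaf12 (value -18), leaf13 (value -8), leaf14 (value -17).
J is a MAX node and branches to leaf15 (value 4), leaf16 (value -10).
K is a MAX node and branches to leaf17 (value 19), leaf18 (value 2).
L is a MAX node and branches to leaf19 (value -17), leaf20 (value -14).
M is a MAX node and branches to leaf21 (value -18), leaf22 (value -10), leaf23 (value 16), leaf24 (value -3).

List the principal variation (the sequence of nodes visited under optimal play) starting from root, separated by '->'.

root -> A -> F -> leaf7

D (MAX): max(7, 13, -10) = 13
E (MAX): max(8, 6) = 8
F (MAX): max(-12, 4, -19) = 4
A (MIN): min(13, 8, 4) = 4
G (MAX): max(7, -18, 13) = 13
H (MAX): max(-18, -8, -17) = -8
B (MIN): min(13, -8) = -8
J (MAX): max(4, -10) = 4
K (MAX): max(19, 2) = 19
L (MAX): max(-17, -14) = -14
M (MAX): max(-18, -10, 16, -3) = 16
C (MIN): min(4, 19, -14, 16) = -14
root (MAX): max(4, -8, -14) = 4
At root, MAX picks A (highest: 4).
At A, MIN picks F (lowest: 4).
At F, MAX picks leaf7 (highest: 4).
Terminal value 4.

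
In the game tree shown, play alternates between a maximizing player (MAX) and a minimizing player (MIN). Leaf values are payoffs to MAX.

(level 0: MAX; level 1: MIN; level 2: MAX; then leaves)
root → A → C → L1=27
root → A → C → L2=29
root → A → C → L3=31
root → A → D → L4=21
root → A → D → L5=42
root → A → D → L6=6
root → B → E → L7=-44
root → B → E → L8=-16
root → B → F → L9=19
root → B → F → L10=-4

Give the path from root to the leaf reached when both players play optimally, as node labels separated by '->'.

root -> A -> C -> L3

C (MAX): max(27, 29, 31) = 31
D (MAX): max(21, 42, 6) = 42
A (MIN): min(31, 42) = 31
E (MAX): max(-44, -16) = -16
F (MAX): max(19, -4) = 19
B (MIN): min(-16, 19) = -16
root (MAX): max(31, -16) = 31
At root, MAX picks A (highest: 31).
At A, MIN picks C (lowest: 31).
At C, MAX picks L3 (highest: 31).
Terminal value 31.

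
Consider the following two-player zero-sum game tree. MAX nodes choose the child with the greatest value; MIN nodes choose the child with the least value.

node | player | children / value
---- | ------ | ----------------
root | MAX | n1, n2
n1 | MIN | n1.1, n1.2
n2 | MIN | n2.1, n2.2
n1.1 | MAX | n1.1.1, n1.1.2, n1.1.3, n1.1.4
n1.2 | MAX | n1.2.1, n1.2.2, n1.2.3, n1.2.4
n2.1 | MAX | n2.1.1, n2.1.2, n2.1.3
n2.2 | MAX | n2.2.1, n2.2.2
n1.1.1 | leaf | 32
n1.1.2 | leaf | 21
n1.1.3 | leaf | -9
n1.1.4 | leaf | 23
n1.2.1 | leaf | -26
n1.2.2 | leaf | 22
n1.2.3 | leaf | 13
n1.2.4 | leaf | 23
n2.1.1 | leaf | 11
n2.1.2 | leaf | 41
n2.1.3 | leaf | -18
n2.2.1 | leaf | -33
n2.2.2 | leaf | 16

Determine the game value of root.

23

n1.1 (MAX): max(32, 21, -9, 23) = 32
n1.2 (MAX): max(-26, 22, 13, 23) = 23
n1 (MIN): min(32, 23) = 23
n2.1 (MAX): max(11, 41, -18) = 41
n2.2 (MAX): max(-33, 16) = 16
n2 (MIN): min(41, 16) = 16
root (MAX): max(23, 16) = 23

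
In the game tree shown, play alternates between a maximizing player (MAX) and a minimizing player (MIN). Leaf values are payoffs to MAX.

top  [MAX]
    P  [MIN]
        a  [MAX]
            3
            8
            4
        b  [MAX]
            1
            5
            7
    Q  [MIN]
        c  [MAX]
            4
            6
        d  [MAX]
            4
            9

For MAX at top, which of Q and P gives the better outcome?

P

c (MAX): max(4, 6) = 6
d (MAX): max(4, 9) = 9
Q (MIN): min(6, 9) = 6
a (MAX): max(3, 8, 4) = 8
b (MAX): max(1, 5, 7) = 7
P (MIN): min(8, 7) = 7
MAX prefers the higher value; Q=6, P=7. P is better since 7 > 6.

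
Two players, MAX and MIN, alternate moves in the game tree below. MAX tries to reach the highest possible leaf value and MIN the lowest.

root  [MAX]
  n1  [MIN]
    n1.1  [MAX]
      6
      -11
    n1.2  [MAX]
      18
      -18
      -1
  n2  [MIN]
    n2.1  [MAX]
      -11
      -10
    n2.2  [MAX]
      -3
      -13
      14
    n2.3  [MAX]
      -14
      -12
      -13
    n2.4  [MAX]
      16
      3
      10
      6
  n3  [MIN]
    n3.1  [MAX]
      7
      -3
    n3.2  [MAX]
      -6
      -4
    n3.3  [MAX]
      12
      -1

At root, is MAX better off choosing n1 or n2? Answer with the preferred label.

n1

n1.1 (MAX): max(6, -11) = 6
n1.2 (MAX): max(18, -18, -1) = 18
n1 (MIN): min(6, 18) = 6
n2.1 (MAX): max(-11, -10) = -10
n2.2 (MAX): max(-3, -13, 14) = 14
n2.3 (MAX): max(-14, -12, -13) = -12
n2.4 (MAX): max(16, 3, 10, 6) = 16
n2 (MIN): min(-10, 14, -12, 16) = -12
MAX prefers the higher value; n1=6, n2=-12. n1 is better since 6 > -12.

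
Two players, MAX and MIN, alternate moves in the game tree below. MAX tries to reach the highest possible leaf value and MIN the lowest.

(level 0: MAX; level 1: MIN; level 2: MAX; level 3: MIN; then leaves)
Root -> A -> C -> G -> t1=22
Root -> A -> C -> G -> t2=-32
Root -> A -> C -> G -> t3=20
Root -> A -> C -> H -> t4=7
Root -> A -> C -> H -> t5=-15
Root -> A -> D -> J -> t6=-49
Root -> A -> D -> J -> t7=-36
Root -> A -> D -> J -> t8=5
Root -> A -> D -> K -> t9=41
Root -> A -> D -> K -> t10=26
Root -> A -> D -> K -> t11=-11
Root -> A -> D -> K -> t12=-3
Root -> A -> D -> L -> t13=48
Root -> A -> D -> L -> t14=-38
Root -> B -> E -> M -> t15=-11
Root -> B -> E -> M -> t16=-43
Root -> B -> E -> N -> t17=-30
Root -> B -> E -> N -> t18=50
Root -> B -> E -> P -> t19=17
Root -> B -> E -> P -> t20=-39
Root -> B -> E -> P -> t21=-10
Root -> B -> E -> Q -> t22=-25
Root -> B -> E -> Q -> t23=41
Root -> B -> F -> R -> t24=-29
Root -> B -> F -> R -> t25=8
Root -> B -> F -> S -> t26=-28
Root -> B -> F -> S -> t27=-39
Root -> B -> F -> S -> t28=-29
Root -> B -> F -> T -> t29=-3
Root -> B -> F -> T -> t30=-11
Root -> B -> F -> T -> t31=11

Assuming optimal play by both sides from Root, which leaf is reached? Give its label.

t5

G (MIN): min(22, -32, 20) = -32
H (MIN): min(7, -15) = -15
C (MAX): max(-32, -15) = -15
J (MIN): min(-49, -36, 5) = -49
K (MIN): min(41, 26, -11, -3) = -11
L (MIN): min(48, -38) = -38
D (MAX): max(-49, -11, -38) = -11
A (MIN): min(-15, -11) = -15
M (MIN): min(-11, -43) = -43
N (MIN): min(-30, 50) = -30
P (MIN): min(17, -39, -10) = -39
Q (MIN): min(-25, 41) = -25
E (MAX): max(-43, -30, -39, -25) = -25
R (MIN): min(-29, 8) = -29
S (MIN): min(-28, -39, -29) = -39
T (MIN): min(-3, -11, 11) = -11
F (MAX): max(-29, -39, -11) = -11
B (MIN): min(-25, -11) = -25
Root (MAX): max(-15, -25) = -15
At Root, MAX picks A (highest: -15).
At A, MIN picks C (lowest: -15).
At C, MAX picks H (highest: -15).
At H, MIN picks t5 (lowest: -15).
Terminal value -15.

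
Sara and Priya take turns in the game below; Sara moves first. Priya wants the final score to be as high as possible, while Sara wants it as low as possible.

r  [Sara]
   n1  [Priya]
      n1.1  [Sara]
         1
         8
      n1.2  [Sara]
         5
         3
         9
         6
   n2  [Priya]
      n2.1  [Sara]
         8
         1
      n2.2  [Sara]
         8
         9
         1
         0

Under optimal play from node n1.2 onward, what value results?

n1.2 (Sara): min(5, 3, 9, 6) = 3

3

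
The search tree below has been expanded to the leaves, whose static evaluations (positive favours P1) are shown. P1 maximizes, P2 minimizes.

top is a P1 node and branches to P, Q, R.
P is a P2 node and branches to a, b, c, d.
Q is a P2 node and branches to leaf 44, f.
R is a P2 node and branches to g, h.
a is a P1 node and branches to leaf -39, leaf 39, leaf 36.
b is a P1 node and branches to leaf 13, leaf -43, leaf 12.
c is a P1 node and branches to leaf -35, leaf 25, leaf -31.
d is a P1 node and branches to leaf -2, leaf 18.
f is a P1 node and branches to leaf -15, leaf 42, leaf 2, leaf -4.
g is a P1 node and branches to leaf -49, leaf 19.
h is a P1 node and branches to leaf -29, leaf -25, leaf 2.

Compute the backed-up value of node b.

b (P1): max(13, -43, 12) = 13

13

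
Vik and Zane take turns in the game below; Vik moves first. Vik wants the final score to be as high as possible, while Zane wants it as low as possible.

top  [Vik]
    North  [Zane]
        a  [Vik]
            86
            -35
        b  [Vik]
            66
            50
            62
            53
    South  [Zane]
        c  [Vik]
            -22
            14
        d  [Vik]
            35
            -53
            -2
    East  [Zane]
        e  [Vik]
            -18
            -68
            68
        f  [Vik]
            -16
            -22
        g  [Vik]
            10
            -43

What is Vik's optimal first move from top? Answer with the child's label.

North

a (Vik): max(86, -35) = 86
b (Vik): max(66, 50, 62, 53) = 66
North (Zane): min(86, 66) = 66
c (Vik): max(-22, 14) = 14
d (Vik): max(35, -53, -2) = 35
South (Zane): min(14, 35) = 14
e (Vik): max(-18, -68, 68) = 68
f (Vik): max(-16, -22) = -16
g (Vik): max(10, -43) = 10
East (Zane): min(68, -16, 10) = -16
top (Vik): max(66, 14, -16) = 66
Vik at top wants the highest of {North=66, South=14, East=-16}, so chooses North.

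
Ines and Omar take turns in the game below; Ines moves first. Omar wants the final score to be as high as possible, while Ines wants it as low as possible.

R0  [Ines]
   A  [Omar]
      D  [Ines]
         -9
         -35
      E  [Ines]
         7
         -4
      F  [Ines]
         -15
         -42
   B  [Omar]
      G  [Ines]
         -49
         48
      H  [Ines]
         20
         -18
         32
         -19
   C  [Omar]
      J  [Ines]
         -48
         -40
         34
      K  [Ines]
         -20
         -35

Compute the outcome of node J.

J (Ines): min(-48, -40, 34) = -48

-48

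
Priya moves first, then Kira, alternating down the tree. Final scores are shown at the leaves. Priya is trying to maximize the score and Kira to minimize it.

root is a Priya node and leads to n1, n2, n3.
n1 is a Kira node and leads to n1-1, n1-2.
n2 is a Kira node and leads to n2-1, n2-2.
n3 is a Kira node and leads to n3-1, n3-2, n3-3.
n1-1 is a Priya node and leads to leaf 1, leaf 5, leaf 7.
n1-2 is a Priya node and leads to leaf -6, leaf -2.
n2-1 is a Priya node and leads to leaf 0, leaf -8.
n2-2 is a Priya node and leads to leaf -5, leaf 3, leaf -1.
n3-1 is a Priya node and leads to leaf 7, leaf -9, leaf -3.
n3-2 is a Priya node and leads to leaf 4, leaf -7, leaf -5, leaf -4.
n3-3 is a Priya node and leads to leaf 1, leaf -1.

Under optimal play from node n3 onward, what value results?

1

n3-1 (Priya): max(7, -9, -3) = 7
n3-2 (Priya): max(4, -7, -5, -4) = 4
n3-3 (Priya): max(1, -1) = 1
n3 (Kira): min(7, 4, 1) = 1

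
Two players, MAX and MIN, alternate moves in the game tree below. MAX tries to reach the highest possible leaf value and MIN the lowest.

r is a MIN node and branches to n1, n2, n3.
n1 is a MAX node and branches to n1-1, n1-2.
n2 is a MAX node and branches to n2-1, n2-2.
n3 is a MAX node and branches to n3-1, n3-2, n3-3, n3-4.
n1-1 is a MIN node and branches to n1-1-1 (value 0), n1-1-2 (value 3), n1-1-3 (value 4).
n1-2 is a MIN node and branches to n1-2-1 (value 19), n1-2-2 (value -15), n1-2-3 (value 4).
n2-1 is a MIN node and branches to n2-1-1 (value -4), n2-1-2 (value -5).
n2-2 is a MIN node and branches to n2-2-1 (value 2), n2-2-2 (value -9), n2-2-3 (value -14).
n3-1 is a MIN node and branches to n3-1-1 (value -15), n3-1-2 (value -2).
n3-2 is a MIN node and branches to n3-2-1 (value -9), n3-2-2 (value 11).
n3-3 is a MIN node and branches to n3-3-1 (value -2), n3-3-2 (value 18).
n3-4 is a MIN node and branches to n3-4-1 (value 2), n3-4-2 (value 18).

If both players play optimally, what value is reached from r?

-5

n1-1 (MIN): min(0, 3, 4) = 0
n1-2 (MIN): min(19, -15, 4) = -15
n1 (MAX): max(0, -15) = 0
n2-1 (MIN): min(-4, -5) = -5
n2-2 (MIN): min(2, -9, -14) = -14
n2 (MAX): max(-5, -14) = -5
n3-1 (MIN): min(-15, -2) = -15
n3-2 (MIN): min(-9, 11) = -9
n3-3 (MIN): min(-2, 18) = -2
n3-4 (MIN): min(2, 18) = 2
n3 (MAX): max(-15, -9, -2, 2) = 2
r (MIN): min(0, -5, 2) = -5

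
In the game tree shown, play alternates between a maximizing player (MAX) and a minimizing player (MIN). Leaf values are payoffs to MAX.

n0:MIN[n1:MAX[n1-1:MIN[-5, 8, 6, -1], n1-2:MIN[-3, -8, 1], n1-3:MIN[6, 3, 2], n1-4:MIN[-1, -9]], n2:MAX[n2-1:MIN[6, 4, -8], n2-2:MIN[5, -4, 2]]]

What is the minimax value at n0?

-4

n1-1 (MIN): min(-5, 8, 6, -1) = -5
n1-2 (MIN): min(-3, -8, 1) = -8
n1-3 (MIN): min(6, 3, 2) = 2
n1-4 (MIN): min(-1, -9) = -9
n1 (MAX): max(-5, -8, 2, -9) = 2
n2-1 (MIN): min(6, 4, -8) = -8
n2-2 (MIN): min(5, -4, 2) = -4
n2 (MAX): max(-8, -4) = -4
n0 (MIN): min(2, -4) = -4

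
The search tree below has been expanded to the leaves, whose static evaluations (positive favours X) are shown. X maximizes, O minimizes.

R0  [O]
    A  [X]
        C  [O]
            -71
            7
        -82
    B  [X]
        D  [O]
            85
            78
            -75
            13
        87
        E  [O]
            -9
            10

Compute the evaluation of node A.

C (O): min(-71, 7) = -71
A (X): max(-71, -82) = -71

-71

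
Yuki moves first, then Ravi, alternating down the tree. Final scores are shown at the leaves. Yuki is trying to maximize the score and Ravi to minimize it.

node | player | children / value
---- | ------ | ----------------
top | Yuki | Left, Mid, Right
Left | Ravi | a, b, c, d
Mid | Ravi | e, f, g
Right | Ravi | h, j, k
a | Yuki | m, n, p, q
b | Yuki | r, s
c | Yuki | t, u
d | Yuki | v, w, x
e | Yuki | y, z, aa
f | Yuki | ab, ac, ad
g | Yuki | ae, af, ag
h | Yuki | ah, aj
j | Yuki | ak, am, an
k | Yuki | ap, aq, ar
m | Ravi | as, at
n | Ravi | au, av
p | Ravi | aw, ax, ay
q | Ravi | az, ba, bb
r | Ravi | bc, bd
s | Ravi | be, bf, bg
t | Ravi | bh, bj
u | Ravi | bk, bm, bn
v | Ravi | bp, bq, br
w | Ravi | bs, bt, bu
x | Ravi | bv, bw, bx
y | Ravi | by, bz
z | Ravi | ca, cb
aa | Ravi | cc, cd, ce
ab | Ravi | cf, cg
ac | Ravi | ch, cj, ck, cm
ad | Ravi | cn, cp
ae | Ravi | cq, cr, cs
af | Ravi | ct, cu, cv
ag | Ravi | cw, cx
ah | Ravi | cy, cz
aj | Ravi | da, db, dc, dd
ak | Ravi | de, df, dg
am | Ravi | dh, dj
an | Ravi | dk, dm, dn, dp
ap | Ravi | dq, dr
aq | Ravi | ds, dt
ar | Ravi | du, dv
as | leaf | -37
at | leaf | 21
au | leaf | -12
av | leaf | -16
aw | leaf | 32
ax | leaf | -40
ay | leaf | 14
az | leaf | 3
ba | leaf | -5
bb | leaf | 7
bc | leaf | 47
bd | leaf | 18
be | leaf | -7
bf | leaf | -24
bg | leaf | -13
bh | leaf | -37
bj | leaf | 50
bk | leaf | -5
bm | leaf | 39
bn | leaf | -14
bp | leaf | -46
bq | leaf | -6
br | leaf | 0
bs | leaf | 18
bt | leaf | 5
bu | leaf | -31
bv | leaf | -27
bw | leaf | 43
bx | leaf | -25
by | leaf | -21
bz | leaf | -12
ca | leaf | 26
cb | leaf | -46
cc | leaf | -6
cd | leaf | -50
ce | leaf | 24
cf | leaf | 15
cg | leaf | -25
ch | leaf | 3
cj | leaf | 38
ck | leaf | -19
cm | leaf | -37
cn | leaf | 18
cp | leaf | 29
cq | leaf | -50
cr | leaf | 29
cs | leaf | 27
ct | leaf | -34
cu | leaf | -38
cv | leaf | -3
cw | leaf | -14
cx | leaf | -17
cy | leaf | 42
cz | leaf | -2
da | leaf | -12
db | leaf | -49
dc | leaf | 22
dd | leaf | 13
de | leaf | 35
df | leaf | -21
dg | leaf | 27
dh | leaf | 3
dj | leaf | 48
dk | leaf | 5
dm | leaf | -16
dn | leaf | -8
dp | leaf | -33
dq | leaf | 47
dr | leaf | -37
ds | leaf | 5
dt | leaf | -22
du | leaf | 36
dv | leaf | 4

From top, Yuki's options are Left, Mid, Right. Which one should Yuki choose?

m (Ravi): min(-37, 21) = -37
n (Ravi): min(-12, -16) = -16
p (Ravi): min(32, -40, 14) = -40
q (Ravi): min(3, -5, 7) = -5
a (Yuki): max(-37, -16, -40, -5) = -5
r (Ravi): min(47, 18) = 18
s (Ravi): min(-7, -24, -13) = -24
b (Yuki): max(18, -24) = 18
t (Ravi): min(-37, 50) = -37
u (Ravi): min(-5, 39, -14) = -14
c (Yuki): max(-37, -14) = -14
v (Ravi): min(-46, -6, 0) = -46
w (Ravi): min(18, 5, -31) = -31
x (Ravi): min(-27, 43, -25) = -27
d (Yuki): max(-46, -31, -27) = -27
Left (Ravi): min(-5, 18, -14, -27) = -27
y (Ravi): min(-21, -12) = -21
z (Ravi): min(26, -46) = -46
aa (Ravi): min(-6, -50, 24) = -50
e (Yuki): max(-21, -46, -50) = -21
ab (Ravi): min(15, -25) = -25
ac (Ravi): min(3, 38, -19, -37) = -37
ad (Ravi): min(18, 29) = 18
f (Yuki): max(-25, -37, 18) = 18
ae (Ravi): min(-50, 29, 27) = -50
af (Ravi): min(-34, -38, -3) = -38
ag (Ravi): min(-14, -17) = -17
g (Yuki): max(-50, -38, -17) = -17
Mid (Ravi): min(-21, 18, -17) = -21
ah (Ravi): min(42, -2) = -2
aj (Ravi): min(-12, -49, 22, 13) = -49
h (Yuki): max(-2, -49) = -2
ak (Ravi): min(35, -21, 27) = -21
am (Ravi): min(3, 48) = 3
an (Ravi): min(5, -16, -8, -33) = -33
j (Yuki): max(-21, 3, -33) = 3
ap (Ravi): min(47, -37) = -37
aq (Ravi): min(5, -22) = -22
ar (Ravi): min(36, 4) = 4
k (Yuki): max(-37, -22, 4) = 4
Right (Ravi): min(-2, 3, 4) = -2
top (Yuki): max(-27, -21, -2) = -2
Yuki at top wants the highest of {Left=-27, Mid=-21, Right=-2}, so chooses Right.

Right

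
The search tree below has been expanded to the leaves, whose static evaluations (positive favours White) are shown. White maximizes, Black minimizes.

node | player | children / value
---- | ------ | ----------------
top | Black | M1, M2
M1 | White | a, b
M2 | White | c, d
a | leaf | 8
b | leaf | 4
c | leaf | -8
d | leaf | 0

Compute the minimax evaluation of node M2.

M2 (White): max(-8, 0) = 0

0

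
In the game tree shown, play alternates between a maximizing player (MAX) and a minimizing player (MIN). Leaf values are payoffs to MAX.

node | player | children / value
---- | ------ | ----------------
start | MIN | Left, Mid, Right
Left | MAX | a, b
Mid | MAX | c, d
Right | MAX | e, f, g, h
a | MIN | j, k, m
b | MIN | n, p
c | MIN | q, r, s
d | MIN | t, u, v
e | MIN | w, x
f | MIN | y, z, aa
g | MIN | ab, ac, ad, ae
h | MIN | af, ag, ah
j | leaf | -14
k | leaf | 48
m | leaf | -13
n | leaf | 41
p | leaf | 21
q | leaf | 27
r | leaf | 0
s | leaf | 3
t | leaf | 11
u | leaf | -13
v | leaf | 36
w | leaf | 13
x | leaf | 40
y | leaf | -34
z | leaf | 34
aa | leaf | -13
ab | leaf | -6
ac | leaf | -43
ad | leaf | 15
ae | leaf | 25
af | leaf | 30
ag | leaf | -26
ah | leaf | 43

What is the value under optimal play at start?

a (MIN): min(-14, 48, -13) = -14
b (MIN): min(41, 21) = 21
Left (MAX): max(-14, 21) = 21
c (MIN): min(27, 0, 3) = 0
d (MIN): min(11, -13, 36) = -13
Mid (MAX): max(0, -13) = 0
e (MIN): min(13, 40) = 13
f (MIN): min(-34, 34, -13) = -34
g (MIN): min(-6, -43, 15, 25) = -43
h (MIN): min(30, -26, 43) = -26
Right (MAX): max(13, -34, -43, -26) = 13
start (MIN): min(21, 0, 13) = 0

0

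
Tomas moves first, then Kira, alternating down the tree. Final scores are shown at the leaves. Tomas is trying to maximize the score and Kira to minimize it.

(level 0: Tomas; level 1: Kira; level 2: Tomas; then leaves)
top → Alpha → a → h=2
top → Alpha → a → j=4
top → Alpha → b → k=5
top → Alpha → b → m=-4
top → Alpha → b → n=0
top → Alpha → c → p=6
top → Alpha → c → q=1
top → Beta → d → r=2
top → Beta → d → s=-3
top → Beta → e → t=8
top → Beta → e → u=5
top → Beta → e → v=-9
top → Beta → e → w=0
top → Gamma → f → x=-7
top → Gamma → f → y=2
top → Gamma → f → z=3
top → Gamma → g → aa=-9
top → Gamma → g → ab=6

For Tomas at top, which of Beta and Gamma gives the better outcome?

Gamma

d (Tomas): max(2, -3) = 2
e (Tomas): max(8, 5, -9, 0) = 8
Beta (Kira): min(2, 8) = 2
f (Tomas): max(-7, 2, 3) = 3
g (Tomas): max(-9, 6) = 6
Gamma (Kira): min(3, 6) = 3
Tomas prefers the higher value; Beta=2, Gamma=3. Gamma is better since 3 > 2.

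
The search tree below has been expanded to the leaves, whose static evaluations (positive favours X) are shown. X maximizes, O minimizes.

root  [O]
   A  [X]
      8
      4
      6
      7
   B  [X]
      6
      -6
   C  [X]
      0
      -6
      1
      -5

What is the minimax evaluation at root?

1

A (X): max(8, 4, 6, 7) = 8
B (X): max(6, -6) = 6
C (X): max(0, -6, 1, -5) = 1
root (O): min(8, 6, 1) = 1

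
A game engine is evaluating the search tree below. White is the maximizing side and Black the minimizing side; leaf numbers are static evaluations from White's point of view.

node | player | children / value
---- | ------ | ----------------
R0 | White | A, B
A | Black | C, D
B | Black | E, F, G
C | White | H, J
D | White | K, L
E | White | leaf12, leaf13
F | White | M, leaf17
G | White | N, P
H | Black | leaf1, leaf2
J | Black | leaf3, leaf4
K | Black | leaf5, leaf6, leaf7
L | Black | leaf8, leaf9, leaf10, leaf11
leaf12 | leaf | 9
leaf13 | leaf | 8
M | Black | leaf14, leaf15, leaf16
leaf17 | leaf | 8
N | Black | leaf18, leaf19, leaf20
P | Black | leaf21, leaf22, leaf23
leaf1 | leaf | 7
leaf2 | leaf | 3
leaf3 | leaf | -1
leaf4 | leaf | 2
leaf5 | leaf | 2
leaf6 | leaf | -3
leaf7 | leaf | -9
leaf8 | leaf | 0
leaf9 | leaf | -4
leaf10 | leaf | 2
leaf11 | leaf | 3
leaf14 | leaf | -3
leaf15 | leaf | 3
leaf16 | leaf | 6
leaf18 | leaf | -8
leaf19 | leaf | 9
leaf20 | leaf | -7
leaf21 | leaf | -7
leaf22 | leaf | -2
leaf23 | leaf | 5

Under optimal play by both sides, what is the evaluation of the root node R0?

-4

H (Black): min(7, 3) = 3
J (Black): min(-1, 2) = -1
C (White): max(3, -1) = 3
K (Black): min(2, -3, -9) = -9
L (Black): min(0, -4, 2, 3) = -4
D (White): max(-9, -4) = -4
A (Black): min(3, -4) = -4
E (White): max(9, 8) = 9
M (Black): min(-3, 3, 6) = -3
F (White): max(-3, 8) = 8
N (Black): min(-8, 9, -7) = -8
P (Black): min(-7, -2, 5) = -7
G (White): max(-8, -7) = -7
B (Black): min(9, 8, -7) = -7
R0 (White): max(-4, -7) = -4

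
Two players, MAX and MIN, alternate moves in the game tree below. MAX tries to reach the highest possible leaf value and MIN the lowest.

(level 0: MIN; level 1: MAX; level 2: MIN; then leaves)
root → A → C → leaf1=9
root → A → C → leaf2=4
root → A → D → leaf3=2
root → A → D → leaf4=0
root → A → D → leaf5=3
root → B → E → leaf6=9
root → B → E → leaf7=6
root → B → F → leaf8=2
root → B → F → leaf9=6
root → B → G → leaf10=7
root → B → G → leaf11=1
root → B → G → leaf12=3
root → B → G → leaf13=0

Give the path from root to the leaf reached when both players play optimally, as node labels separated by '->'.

C (MIN): min(9, 4) = 4
D (MIN): min(2, 0, 3) = 0
A (MAX): max(4, 0) = 4
E (MIN): min(9, 6) = 6
F (MIN): min(2, 6) = 2
G (MIN): min(7, 1, 3, 0) = 0
B (MAX): max(6, 2, 0) = 6
root (MIN): min(4, 6) = 4
At root, MIN picks A (lowest: 4).
At A, MAX picks C (highest: 4).
At C, MIN picks leaf2 (lowest: 4).
Terminal value 4.

root -> A -> C -> leaf2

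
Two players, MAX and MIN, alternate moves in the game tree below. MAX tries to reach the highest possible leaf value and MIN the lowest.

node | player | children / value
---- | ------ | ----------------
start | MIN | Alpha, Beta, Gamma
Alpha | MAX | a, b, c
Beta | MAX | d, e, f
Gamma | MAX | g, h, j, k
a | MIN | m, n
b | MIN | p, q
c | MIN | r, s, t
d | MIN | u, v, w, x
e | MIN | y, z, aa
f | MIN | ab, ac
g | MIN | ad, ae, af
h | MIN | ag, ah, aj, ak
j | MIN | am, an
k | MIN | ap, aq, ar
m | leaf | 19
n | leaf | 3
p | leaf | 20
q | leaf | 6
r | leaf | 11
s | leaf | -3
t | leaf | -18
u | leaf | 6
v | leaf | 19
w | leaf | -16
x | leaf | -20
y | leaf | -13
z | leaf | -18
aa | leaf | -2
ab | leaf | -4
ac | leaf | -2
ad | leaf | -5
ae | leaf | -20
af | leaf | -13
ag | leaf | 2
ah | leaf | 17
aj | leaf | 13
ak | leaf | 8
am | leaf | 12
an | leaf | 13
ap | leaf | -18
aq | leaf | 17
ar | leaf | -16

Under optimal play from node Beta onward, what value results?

-4

d (MIN): min(6, 19, -16, -20) = -20
e (MIN): min(-13, -18, -2) = -18
f (MIN): min(-4, -2) = -4
Beta (MAX): max(-20, -18, -4) = -4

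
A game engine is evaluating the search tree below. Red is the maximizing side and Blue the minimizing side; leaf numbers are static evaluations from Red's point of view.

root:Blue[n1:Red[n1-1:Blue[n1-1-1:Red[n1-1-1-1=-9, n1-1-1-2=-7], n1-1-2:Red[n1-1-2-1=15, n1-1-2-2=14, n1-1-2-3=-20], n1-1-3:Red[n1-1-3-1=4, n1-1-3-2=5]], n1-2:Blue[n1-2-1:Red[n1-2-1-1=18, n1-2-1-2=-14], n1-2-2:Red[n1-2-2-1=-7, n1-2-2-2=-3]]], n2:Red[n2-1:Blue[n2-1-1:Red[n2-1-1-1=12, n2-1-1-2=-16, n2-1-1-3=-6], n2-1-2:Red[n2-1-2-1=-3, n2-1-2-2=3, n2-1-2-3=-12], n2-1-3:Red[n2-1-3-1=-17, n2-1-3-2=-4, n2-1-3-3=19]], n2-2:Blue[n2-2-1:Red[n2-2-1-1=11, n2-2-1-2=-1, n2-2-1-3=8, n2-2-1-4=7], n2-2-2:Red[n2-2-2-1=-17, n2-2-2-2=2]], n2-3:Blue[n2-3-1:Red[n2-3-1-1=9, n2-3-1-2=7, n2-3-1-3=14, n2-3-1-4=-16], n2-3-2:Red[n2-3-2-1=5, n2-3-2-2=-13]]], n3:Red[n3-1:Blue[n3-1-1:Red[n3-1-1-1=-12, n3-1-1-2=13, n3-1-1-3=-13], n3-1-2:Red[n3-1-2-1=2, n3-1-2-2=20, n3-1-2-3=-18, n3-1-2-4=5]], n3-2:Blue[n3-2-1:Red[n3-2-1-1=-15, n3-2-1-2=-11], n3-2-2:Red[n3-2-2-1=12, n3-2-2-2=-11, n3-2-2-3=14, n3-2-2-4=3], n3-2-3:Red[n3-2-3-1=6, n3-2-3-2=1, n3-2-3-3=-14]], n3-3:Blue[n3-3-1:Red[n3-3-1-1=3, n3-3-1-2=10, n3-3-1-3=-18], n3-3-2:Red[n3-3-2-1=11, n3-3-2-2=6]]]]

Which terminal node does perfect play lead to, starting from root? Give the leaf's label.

n1-2-2-2

n1-1-1 (Red): max(-9, -7) = -7
n1-1-2 (Red): max(15, 14, -20) = 15
n1-1-3 (Red): max(4, 5) = 5
n1-1 (Blue): min(-7, 15, 5) = -7
n1-2-1 (Red): max(18, -14) = 18
n1-2-2 (Red): max(-7, -3) = -3
n1-2 (Blue): min(18, -3) = -3
n1 (Red): max(-7, -3) = -3
n2-1-1 (Red): max(12, -16, -6) = 12
n2-1-2 (Red): max(-3, 3, -12) = 3
n2-1-3 (Red): max(-17, -4, 19) = 19
n2-1 (Blue): min(12, 3, 19) = 3
n2-2-1 (Red): max(11, -1, 8, 7) = 11
n2-2-2 (Red): max(-17, 2) = 2
n2-2 (Blue): min(11, 2) = 2
n2-3-1 (Red): max(9, 7, 14, -16) = 14
n2-3-2 (Red): max(5, -13) = 5
n2-3 (Blue): min(14, 5) = 5
n2 (Red): max(3, 2, 5) = 5
n3-1-1 (Red): max(-12, 13, -13) = 13
n3-1-2 (Red): max(2, 20, -18, 5) = 20
n3-1 (Blue): min(13, 20) = 13
n3-2-1 (Red): max(-15, -11) = -11
n3-2-2 (Red): max(12, -11, 14, 3) = 14
n3-2-3 (Red): max(6, 1, -14) = 6
n3-2 (Blue): min(-11, 14, 6) = -11
n3-3-1 (Red): max(3, 10, -18) = 10
n3-3-2 (Red): max(11, 6) = 11
n3-3 (Blue): min(10, 11) = 10
n3 (Red): max(13, -11, 10) = 13
root (Blue): min(-3, 5, 13) = -3
At root, Blue picks n1 (lowest: -3).
At n1, Red picks n1-2 (highest: -3).
At n1-2, Blue picks n1-2-2 (lowest: -3).
At n1-2-2, Red picks n1-2-2-2 (highest: -3).
Terminal value -3.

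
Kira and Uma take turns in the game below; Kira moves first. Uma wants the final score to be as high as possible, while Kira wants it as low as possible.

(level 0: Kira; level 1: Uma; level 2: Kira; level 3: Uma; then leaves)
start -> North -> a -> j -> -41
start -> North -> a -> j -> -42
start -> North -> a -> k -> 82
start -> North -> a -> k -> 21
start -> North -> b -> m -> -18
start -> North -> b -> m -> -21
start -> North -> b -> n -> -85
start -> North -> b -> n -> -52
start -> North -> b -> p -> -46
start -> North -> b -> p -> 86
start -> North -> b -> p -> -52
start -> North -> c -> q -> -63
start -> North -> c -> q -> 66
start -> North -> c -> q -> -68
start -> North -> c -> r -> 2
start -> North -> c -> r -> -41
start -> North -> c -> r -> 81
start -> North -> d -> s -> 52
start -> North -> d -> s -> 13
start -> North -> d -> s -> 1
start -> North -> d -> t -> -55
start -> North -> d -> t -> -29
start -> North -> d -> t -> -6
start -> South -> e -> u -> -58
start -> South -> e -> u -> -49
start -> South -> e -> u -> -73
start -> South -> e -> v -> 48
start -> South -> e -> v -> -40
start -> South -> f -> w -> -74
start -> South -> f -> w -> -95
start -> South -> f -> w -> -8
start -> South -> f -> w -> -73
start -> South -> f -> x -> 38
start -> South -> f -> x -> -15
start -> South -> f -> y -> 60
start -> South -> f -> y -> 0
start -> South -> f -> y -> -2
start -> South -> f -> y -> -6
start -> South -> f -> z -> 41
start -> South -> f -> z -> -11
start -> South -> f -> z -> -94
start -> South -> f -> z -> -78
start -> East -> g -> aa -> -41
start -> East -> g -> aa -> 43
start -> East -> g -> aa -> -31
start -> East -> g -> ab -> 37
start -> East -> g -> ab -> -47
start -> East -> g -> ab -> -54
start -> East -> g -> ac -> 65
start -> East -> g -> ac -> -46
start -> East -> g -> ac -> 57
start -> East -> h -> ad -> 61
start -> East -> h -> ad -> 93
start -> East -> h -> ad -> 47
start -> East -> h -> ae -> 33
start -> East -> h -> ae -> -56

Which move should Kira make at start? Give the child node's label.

j (Uma): max(-41, -42) = -41
k (Uma): max(82, 21) = 82
a (Kira): min(-41, 82) = -41
m (Uma): max(-18, -21) = -18
n (Uma): max(-85, -52) = -52
p (Uma): max(-46, 86, -52) = 86
b (Kira): min(-18, -52, 86) = -52
q (Uma): max(-63, 66, -68) = 66
r (Uma): max(2, -41, 81) = 81
c (Kira): min(66, 81) = 66
s (Uma): max(52, 13, 1) = 52
t (Uma): max(-55, -29, -6) = -6
d (Kira): min(52, -6) = -6
North (Uma): max(-41, -52, 66, -6) = 66
u (Uma): max(-58, -49, -73) = -49
v (Uma): max(48, -40) = 48
e (Kira): min(-49, 48) = -49
w (Uma): max(-74, -95, -8, -73) = -8
x (Uma): max(38, -15) = 38
y (Uma): max(60, 0, -2, -6) = 60
z (Uma): max(41, -11, -94, -78) = 41
f (Kira): min(-8, 38, 60, 41) = -8
South (Uma): max(-49, -8) = -8
aa (Uma): max(-41, 43, -31) = 43
ab (Uma): max(37, -47, -54) = 37
ac (Uma): max(65, -46, 57) = 65
g (Kira): min(43, 37, 65) = 37
ad (Uma): max(61, 93, 47) = 93
ae (Uma): max(33, -56) = 33
h (Kira): min(93, 33) = 33
East (Uma): max(37, 33) = 37
start (Kira): min(66, -8, 37) = -8
Kira at start wants the lowest of {North=66, South=-8, East=37}, so chooses South.

South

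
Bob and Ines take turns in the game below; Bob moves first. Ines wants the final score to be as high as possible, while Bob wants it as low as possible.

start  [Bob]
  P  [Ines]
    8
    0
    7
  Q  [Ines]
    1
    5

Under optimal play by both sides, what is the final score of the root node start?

P (Ines): max(8, 0, 7) = 8
Q (Ines): max(1, 5) = 5
start (Bob): min(8, 5) = 5

5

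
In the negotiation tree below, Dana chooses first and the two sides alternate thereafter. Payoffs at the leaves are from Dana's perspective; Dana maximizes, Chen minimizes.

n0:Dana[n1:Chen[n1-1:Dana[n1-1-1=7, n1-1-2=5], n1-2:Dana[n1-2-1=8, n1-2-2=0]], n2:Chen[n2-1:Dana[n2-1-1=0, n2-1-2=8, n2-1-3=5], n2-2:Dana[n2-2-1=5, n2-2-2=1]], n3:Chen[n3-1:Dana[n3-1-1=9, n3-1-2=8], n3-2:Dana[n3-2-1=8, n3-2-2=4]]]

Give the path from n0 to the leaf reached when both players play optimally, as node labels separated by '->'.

n1-1 (Dana): max(7, 5) = 7
n1-2 (Dana): max(8, 0) = 8
n1 (Chen): min(7, 8) = 7
n2-1 (Dana): max(0, 8, 5) = 8
n2-2 (Dana): max(5, 1) = 5
n2 (Chen): min(8, 5) = 5
n3-1 (Dana): max(9, 8) = 9
n3-2 (Dana): max(8, 4) = 8
n3 (Chen): min(9, 8) = 8
n0 (Dana): max(7, 5, 8) = 8
At n0, Dana picks n3 (highest: 8).
At n3, Chen picks n3-2 (lowest: 8).
At n3-2, Dana picks n3-2-1 (highest: 8).
Terminal value 8.

n0 -> n3 -> n3-2 -> n3-2-1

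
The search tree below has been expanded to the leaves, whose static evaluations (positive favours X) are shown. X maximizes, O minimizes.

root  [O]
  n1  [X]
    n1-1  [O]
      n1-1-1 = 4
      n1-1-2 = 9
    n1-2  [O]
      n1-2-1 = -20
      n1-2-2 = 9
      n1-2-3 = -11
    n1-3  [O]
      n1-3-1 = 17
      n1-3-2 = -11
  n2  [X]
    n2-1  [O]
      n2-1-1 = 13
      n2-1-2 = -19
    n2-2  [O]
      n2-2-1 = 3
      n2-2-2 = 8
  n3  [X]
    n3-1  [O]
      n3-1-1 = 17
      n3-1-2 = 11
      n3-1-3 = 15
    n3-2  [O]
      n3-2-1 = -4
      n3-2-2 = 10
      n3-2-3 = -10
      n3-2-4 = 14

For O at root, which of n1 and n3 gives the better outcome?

n1-1 (O): min(4, 9) = 4
n1-2 (O): min(-20, 9, -11) = -20
n1-3 (O): min(17, -11) = -11
n1 (X): max(4, -20, -11) = 4
n3-1 (O): min(17, 11, 15) = 11
n3-2 (O): min(-4, 10, -10, 14) = -10
n3 (X): max(11, -10) = 11
O prefers the lower value; n1=4, n3=11. n1 is better since 4 < 11.

n1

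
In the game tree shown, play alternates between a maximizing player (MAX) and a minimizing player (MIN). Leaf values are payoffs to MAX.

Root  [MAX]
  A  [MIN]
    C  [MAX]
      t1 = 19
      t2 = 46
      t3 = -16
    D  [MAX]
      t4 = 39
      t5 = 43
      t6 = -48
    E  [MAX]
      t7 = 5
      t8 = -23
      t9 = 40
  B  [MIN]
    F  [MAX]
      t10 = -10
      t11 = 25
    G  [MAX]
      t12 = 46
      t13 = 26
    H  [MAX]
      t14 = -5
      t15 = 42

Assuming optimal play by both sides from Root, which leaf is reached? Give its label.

C (MAX): max(19, 46, -16) = 46
D (MAX): max(39, 43, -48) = 43
E (MAX): max(5, -23, 40) = 40
A (MIN): min(46, 43, 40) = 40
F (MAX): max(-10, 25) = 25
G (MAX): max(46, 26) = 46
H (MAX): max(-5, 42) = 42
B (MIN): min(25, 46, 42) = 25
Root (MAX): max(40, 25) = 40
At Root, MAX picks A (highest: 40).
At A, MIN picks E (lowest: 40).
At E, MAX picks t9 (highest: 40).
Terminal value 40.

t9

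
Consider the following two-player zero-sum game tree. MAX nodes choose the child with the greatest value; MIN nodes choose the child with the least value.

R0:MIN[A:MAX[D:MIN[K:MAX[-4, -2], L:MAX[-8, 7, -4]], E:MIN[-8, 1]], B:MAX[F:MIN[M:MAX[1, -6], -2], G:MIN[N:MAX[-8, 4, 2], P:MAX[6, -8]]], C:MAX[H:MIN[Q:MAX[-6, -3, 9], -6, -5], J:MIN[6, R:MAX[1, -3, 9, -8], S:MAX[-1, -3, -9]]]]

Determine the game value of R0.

-2

K (MAX): max(-4, -2) = -2
L (MAX): max(-8, 7, -4) = 7
D (MIN): min(-2, 7) = -2
E (MIN): min(-8, 1) = -8
A (MAX): max(-2, -8) = -2
M (MAX): max(1, -6) = 1
F (MIN): min(1, -2) = -2
N (MAX): max(-8, 4, 2) = 4
P (MAX): max(6, -8) = 6
G (MIN): min(4, 6) = 4
B (MAX): max(-2, 4) = 4
Q (MAX): max(-6, -3, 9) = 9
H (MIN): min(9, -6, -5) = -6
R (MAX): max(1, -3, 9, -8) = 9
S (MAX): max(-1, -3, -9) = -1
J (MIN): min(6, 9, -1) = -1
C (MAX): max(-6, -1) = -1
R0 (MIN): min(-2, 4, -1) = -2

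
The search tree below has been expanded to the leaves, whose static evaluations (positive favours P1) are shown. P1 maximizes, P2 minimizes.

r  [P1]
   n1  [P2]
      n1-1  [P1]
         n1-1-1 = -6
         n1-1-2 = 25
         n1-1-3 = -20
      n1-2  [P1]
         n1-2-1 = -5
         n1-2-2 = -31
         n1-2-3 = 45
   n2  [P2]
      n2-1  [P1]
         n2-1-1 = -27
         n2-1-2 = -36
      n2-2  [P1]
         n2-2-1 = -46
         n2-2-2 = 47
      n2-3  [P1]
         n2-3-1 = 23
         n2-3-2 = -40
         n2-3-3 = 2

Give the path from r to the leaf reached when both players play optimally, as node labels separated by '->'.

n1-1 (P1): max(-6, 25, -20) = 25
n1-2 (P1): max(-5, -31, 45) = 45
n1 (P2): min(25, 45) = 25
n2-1 (P1): max(-27, -36) = -27
n2-2 (P1): max(-46, 47) = 47
n2-3 (P1): max(23, -40, 2) = 23
n2 (P2): min(-27, 47, 23) = -27
r (P1): max(25, -27) = 25
At r, P1 picks n1 (highest: 25).
At n1, P2 picks n1-1 (lowest: 25).
At n1-1, P1 picks n1-1-2 (highest: 25).
Terminal value 25.

r -> n1 -> n1-1 -> n1-1-2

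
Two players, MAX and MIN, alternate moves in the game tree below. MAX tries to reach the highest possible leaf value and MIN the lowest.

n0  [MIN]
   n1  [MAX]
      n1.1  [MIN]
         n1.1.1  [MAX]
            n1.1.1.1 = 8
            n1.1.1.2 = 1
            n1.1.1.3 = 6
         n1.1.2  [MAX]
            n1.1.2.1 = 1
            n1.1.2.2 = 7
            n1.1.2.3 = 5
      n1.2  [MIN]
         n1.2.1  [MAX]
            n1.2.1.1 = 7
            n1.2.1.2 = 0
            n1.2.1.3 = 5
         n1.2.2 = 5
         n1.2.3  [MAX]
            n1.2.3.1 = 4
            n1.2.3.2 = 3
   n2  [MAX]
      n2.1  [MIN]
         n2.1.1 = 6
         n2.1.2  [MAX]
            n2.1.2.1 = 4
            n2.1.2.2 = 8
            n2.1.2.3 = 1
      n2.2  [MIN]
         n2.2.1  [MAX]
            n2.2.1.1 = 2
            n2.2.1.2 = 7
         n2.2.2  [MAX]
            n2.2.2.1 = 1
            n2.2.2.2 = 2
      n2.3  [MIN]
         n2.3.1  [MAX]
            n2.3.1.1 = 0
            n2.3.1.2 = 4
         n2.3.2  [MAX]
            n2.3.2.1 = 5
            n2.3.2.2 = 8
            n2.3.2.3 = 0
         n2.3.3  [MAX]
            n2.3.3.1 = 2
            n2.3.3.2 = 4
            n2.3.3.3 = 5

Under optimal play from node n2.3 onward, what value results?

n2.3.1 (MAX): max(0, 4) = 4
n2.3.2 (MAX): max(5, 8, 0) = 8
n2.3.3 (MAX): max(2, 4, 5) = 5
n2.3 (MIN): min(4, 8, 5) = 4

4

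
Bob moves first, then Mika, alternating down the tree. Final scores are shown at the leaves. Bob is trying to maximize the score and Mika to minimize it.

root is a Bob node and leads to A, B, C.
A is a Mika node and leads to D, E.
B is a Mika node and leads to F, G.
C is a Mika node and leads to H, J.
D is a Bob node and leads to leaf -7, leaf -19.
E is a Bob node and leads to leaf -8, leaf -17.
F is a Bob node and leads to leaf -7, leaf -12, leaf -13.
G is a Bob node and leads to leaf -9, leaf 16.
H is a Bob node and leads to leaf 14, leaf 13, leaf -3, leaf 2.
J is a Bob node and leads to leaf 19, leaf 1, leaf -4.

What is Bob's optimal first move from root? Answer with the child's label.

C

D (Bob): max(-7, -19) = -7
E (Bob): max(-8, -17) = -8
A (Mika): min(-7, -8) = -8
F (Bob): max(-7, -12, -13) = -7
G (Bob): max(-9, 16) = 16
B (Mika): min(-7, 16) = -7
H (Bob): max(14, 13, -3, 2) = 14
J (Bob): max(19, 1, -4) = 19
C (Mika): min(14, 19) = 14
root (Bob): max(-8, -7, 14) = 14
Bob at root wants the highest of {A=-8, B=-7, C=14}, so chooses C.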